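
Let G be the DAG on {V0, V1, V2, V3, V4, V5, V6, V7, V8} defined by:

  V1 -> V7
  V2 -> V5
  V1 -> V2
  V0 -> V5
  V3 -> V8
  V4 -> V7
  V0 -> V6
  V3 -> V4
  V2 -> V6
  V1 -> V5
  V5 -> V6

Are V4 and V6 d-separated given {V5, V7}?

No — V4 and V6 are not d-separated given {V5, V7}.

We examine all 6 paths between V4 and V6:
Path 1: V4 → V7 ← V1 → V5 → V6
  V5 is a chain here and V5 is conditioned on, so the path is blocked at V5.
Path 2: V4 → V7 ← V1 → V5 ← V2 → V6
  V7 is a collider and V7 is conditioned on, which opens it; V1 is a fork and V1 is not conditioned on; V5 is a collider and V5 is conditioned on, which opens it; V2 is a fork and V2 is not conditioned on — no node blocks this path, so it is active.
Path 3: V4 → V7 ← V1 → V5 ← V0 → V6
  V7 is a collider and V7 is conditioned on, which opens it; V1 is a fork and V1 is not conditioned on; V5 is a collider and V5 is conditioned on, which opens it; V0 is a fork and V0 is not conditioned on — no node blocks this path, so it is active.
Path 4: V4 → V7 ← V1 → V2 → V5 → V6
  V5 is a chain here and V5 is conditioned on, so the path is blocked at V5.
Path 5: V4 → V7 ← V1 → V2 → V5 ← V0 → V6
  V7 is a collider and V7 is conditioned on, which opens it; V1 is a fork and V1 is not conditioned on; V2 is a chain and V2 is not conditioned on; V5 is a collider and V5 is conditioned on, which opens it; V0 is a fork and V0 is not conditioned on — no node blocks this path, so it is active.
Path 6: V4 → V7 ← V1 → V2 → V6
  V7 is a collider and V7 is conditioned on, which opens it; V1 is a fork and V1 is not conditioned on; V2 is a chain and V2 is not conditioned on — no node blocks this path, so it is active.
Since the path V4 → V7 ← V1 → V5 ← V2 → V6 is active, V4 and V6 are not d-separated given {V5, V7}.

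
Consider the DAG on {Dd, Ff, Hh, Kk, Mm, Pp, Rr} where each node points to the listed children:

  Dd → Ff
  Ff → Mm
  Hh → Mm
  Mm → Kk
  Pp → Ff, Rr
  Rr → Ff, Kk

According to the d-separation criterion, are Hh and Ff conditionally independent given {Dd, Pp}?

Yes

Enumerating the 3 paths from Hh to Ff and testing each for blocking by {Dd, Pp}:
Path 1: Hh → Mm → Kk ← Rr → Ff
  Kk is a collider here and neither Kk nor any of its descendants is conditioned on, so the collider stays closed — the path is blocked at Kk.
Path 2: Hh → Mm → Kk ← Rr ← Pp → Ff
  Kk is a collider here and neither Kk nor any of its descendants is conditioned on, so the collider stays closed — the path is blocked at Kk.
Path 3: Hh → Mm ← Ff
  Mm is a collider here and neither Mm nor any of its descendants is conditioned on, so the collider stays closed — the path is blocked at Mm.
All paths are blocked; Hh ⊥ Ff | {Dd, Pp} holds.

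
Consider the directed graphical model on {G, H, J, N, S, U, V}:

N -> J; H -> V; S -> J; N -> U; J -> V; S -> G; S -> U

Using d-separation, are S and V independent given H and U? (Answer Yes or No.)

No

We examine all 2 paths between S and V:
Path 1: S → J → V
  J is a chain and J is not conditioned on — no node blocks this path, so it is active.
Path 2: S → U ← N → J → V
  U is a collider and U is conditioned on, which opens it; N is a fork and N is not conditioned on; J is a chain and J is not conditioned on — no node blocks this path, so it is active.
Because an active path exists, S and V are not d-separated.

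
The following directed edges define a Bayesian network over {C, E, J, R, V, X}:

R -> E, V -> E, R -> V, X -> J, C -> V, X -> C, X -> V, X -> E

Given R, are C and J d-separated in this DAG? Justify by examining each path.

No — C and J are not d-separated given {R}.

There are 4 undirected paths between C and J; checking each against the conditioning set {R}:
Path 1: C ← X → J
  X is a fork and X is not conditioned on — no node blocks this path, so it is active.
Path 2: C → V ← X → J
  V is a collider here and neither V nor any of its descendants is conditioned on, so the collider stays closed — the path is blocked at V.
Path 3: C → V → E ← X → J
  E is a collider here and neither E nor any of its descendants is conditioned on, so the collider stays closed — the path is blocked at E.
Path 4: C → V ← R → E ← X → J
  V is a collider here and neither V nor any of its descendants is conditioned on, so the collider stays closed — the path is blocked at V.
Since the path C ← X → J is active, C and J are not d-separated given {R}.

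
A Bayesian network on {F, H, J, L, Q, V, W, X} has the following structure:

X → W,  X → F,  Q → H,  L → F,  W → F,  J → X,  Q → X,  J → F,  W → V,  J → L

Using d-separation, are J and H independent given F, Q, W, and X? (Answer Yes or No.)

Yes

5 paths connect J and H; each must be blocked for d-separation to hold:
Path 1: J → X ← Q → H
  Q is a fork here and Q is conditioned on, so the path is blocked at Q.
Path 2: J → F ← W ← X ← Q → H
  W is a chain here and W is conditioned on, so the path is blocked at W.
Path 3: J → F ← X ← Q → H
  X is a chain here and X is conditioned on, so the path is blocked at X.
Path 4: J → L → F ← W ← X ← Q → H
  W is a chain here and W is conditioned on, so the path is blocked at W.
Path 5: J → L → F ← X ← Q → H
  X is a chain here and X is conditioned on, so the path is blocked at X.
Every path is blocked, so J and H are d-separated given {F, Q, W, X}.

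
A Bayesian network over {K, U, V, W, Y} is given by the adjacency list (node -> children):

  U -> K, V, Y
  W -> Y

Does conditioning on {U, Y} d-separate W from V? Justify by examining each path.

Only one path connects W and V:
Path 1: W → Y ← U → V
  U is a fork here and U is conditioned on, so the path is blocked at U.
All paths are blocked; W ⊥ V | {U, Y} holds.

Yes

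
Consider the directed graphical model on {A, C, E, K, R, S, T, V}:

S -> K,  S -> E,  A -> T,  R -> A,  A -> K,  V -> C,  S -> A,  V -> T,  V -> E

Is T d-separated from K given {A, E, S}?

4 paths connect T and K; each must be blocked for d-separation to hold:
Path 1: T ← V → E ← S → A → K
  S is a fork here and S is conditioned on, so the path is blocked at S.
Path 2: T ← V → E ← S → K
  S is a fork here and S is conditioned on, so the path is blocked at S.
Path 3: T ← A → K
  A is a fork here and A is conditioned on, so the path is blocked at A.
Path 4: T ← A ← S → K
  A is a chain here and A is conditioned on, so the path is blocked at A.
Every path is blocked, so T and K are d-separated given {A, E, S}.

Yes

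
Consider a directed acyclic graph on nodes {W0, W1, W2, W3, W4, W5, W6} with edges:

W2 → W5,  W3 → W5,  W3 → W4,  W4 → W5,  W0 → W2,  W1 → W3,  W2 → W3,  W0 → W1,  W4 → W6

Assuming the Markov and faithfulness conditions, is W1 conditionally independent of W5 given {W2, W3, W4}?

Enumerating the 6 paths from W1 to W5 and testing each for blocking by {W2, W3, W4}:
Path 1: W1 → W3 → W4 → W5
  W3 is a chain here and W3 is conditioned on, so the path is blocked at W3.
Path 2: W1 → W3 → W5
  W3 is a chain here and W3 is conditioned on, so the path is blocked at W3.
Path 3: W1 → W3 ← W2 → W5
  W2 is a fork here and W2 is conditioned on, so the path is blocked at W2.
Path 4: W1 ← W0 → W2 → W3 → W4 → W5
  W2 is a chain here and W2 is conditioned on, so the path is blocked at W2.
Path 5: W1 ← W0 → W2 → W3 → W5
  W2 is a chain here and W2 is conditioned on, so the path is blocked at W2.
Path 6: W1 ← W0 → W2 → W5
  W2 is a chain here and W2 is conditioned on, so the path is blocked at W2.
Since every path is blocked, d-separation holds.

Yes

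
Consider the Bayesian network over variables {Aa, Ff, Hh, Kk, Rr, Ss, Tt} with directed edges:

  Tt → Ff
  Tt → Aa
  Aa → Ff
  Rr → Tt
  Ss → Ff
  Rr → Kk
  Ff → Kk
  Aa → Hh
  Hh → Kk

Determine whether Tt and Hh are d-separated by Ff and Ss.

No

6 paths connect Tt and Hh; each must be blocked for d-separation to hold:
Path 1: Tt → Aa → Hh
  Aa is a chain and Aa is not conditioned on — no node blocks this path, so it is active.
Path 2: Tt → Aa → Ff → Kk ← Hh
  Ff is a chain here and Ff is conditioned on, so the path is blocked at Ff.
Path 3: Tt → Ff ← Aa → Hh
  Ff is a collider and Ff is conditioned on, which opens it; Aa is a fork and Aa is not conditioned on — no node blocks this path, so it is active.
Path 4: Tt → Ff → Kk ← Hh
  Ff is a chain here and Ff is conditioned on, so the path is blocked at Ff.
Path 5: Tt ← Rr → Kk ← Hh
  Kk is a collider here and neither Kk nor any of its descendants is conditioned on, so the collider stays closed — the path is blocked at Kk.
Path 6: Tt ← Rr → Kk ← Ff ← Aa → Hh
  Kk is a collider here and neither Kk nor any of its descendants is conditioned on, so the collider stays closed — the path is blocked at Kk.
At least one path is unblocked, so d-separation fails.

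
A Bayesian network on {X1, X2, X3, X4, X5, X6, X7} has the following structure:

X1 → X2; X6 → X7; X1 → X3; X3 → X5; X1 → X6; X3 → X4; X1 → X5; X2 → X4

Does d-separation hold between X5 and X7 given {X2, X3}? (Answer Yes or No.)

We examine all 3 paths between X5 and X7:
Path 1: X5 ← X1 → X6 → X7
  X1 is a fork and X1 is not conditioned on; X6 is a chain and X6 is not conditioned on — no node blocks this path, so it is active.
Path 2: X5 ← X3 ← X1 → X6 → X7
  X3 is a chain here and X3 is conditioned on, so the path is blocked at X3.
Path 3: X5 ← X3 → X4 ← X2 ← X1 → X6 → X7
  X3 is a fork here and X3 is conditioned on, so the path is blocked at X3.
Since the path X5 ← X1 → X6 → X7 is active, X5 and X7 are not d-separated given {X2, X3}.

No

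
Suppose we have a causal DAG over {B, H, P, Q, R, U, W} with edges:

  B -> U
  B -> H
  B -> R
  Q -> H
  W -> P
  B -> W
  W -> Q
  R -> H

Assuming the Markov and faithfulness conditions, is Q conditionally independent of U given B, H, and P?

Yes

There are 3 undirected paths between Q and U; checking each against the conditioning set {B, H, P}:
Path 1: Q ← W ← B → U
  B is a fork here and B is conditioned on, so the path is blocked at B.
Path 2: Q → H ← R ← B → U
  B is a fork here and B is conditioned on, so the path is blocked at B.
Path 3: Q → H ← B → U
  B is a fork here and B is conditioned on, so the path is blocked at B.
All paths are blocked; Q ⊥ U | {B, H, P} holds.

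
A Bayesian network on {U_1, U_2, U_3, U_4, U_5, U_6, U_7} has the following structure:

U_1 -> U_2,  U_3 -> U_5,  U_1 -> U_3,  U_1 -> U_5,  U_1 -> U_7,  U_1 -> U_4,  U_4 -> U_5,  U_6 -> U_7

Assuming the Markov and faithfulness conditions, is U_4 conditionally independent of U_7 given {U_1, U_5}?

Yes

Enumerating the 3 paths from U_4 to U_7 and testing each for blocking by {U_1, U_5}:
  1. U_4 → U_5 ← U_3 ← U_1 → U_7 — U_5:collider[open]; U_3:chain[open]; U_1:fork[blocks] ⇒ blocked
  2. U_4 → U_5 ← U_1 → U_7 — U_5:collider[open]; U_1:fork[blocks] ⇒ blocked
  3. U_4 ← U_1 → U_7 — U_1:fork[blocks] ⇒ blocked
All paths are blocked; U_4 ⊥ U_7 | {U_1, U_5} holds.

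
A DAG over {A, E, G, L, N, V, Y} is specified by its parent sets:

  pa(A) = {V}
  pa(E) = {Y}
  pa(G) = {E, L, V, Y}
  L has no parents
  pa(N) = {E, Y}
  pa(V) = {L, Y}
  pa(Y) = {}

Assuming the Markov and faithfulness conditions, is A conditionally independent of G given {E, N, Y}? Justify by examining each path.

No

We examine all 5 paths between A and G:
Path 1: A ← V ← Y → N ← E → G
  Y is a fork here and Y is conditioned on, so the path is blocked at Y.
Path 2: A ← V ← Y → E → G
  Y is a fork here and Y is conditioned on, so the path is blocked at Y.
Path 3: A ← V ← Y → G
  Y is a fork here and Y is conditioned on, so the path is blocked at Y.
Path 4: A ← V → G
  V is a fork and V is not conditioned on — no node blocks this path, so it is active.
Path 5: A ← V ← L → G
  V is a chain and V is not conditioned on; L is a fork and L is not conditioned on — no node blocks this path, so it is active.
Because an active path exists, A and G are not d-separated.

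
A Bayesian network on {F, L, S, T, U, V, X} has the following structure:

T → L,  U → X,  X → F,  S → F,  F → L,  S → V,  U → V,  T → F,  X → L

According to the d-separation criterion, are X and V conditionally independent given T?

4 paths connect X and V; each must be blocked for d-separation to hold:
Path 1: X → F ← S → V
  F is a collider here and neither F nor any of its descendants is conditioned on, so the collider stays closed — the path is blocked at F.
Path 2: X → L ← F ← S → V
  L is a collider here and neither L nor any of its descendants is conditioned on, so the collider stays closed — the path is blocked at L.
Path 3: X → L ← T → F ← S → V
  L is a collider here and neither L nor any of its descendants is conditioned on, so the collider stays closed — the path is blocked at L.
Path 4: X ← U → V
  U is a fork and U is not conditioned on — no node blocks this path, so it is active.
At least one path is unblocked, so d-separation fails.

No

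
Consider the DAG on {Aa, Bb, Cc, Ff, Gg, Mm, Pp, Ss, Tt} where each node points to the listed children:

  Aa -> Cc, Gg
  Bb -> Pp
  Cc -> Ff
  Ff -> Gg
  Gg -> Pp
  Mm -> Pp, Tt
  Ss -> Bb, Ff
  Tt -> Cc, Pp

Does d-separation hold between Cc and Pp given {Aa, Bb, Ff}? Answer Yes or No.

Enumerating the 6 paths from Cc to Pp and testing each for blocking by {Aa, Bb, Ff}:
Path 1: Cc ← Aa → Gg → Pp
  Aa is a fork here and Aa is conditioned on, so the path is blocked at Aa.
Path 2: Cc ← Aa → Gg ← Ff ← Ss → Bb → Pp
  Aa is a fork here and Aa is conditioned on, so the path is blocked at Aa.
Path 3: Cc → Ff → Gg → Pp
  Ff is a chain here and Ff is conditioned on, so the path is blocked at Ff.
Path 4: Cc → Ff ← Ss → Bb → Pp
  Bb is a chain here and Bb is conditioned on, so the path is blocked at Bb.
Path 5: Cc ← Tt → Pp
  Tt is a fork and Tt is not conditioned on — no node blocks this path, so it is active.
Path 6: Cc ← Tt ← Mm → Pp
  Tt is a chain and Tt is not conditioned on; Mm is a fork and Mm is not conditioned on — no node blocks this path, so it is active.
Because an active path exists, Cc and Pp are not d-separated.

No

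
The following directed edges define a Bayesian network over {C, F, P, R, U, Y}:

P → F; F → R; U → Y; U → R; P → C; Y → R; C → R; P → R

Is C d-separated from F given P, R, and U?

Enumerating the 4 paths from C to F and testing each for blocking by {P, R, U}:
Path 1: C → R ← F
  R is a collider and R is conditioned on, which opens it — no node blocks this path, so it is active.
Path 2: C → R ← P → F
  P is a fork here and P is conditioned on, so the path is blocked at P.
Path 3: C ← P → R ← F
  P is a fork here and P is conditioned on, so the path is blocked at P.
Path 4: C ← P → F
  P is a fork here and P is conditioned on, so the path is blocked at P.
At least one path is unblocked, so d-separation fails.

No — C and F are not d-separated given {P, R, U}.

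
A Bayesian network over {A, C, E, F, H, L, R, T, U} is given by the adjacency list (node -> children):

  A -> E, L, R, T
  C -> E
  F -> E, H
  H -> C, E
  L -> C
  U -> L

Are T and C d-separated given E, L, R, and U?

No — T and C are not d-separated given {E, L, R, U}.

We examine all 4 paths between T and C:
Path 1: T ← A → L → C
  L is a chain here and L is conditioned on, so the path is blocked at L.
Path 2: T ← A → E ← H → C
  A is a fork and A is not conditioned on; E is a collider and E is conditioned on, which opens it; H is a fork and H is not conditioned on — no node blocks this path, so it is active.
Path 3: T ← A → E ← C
  A is a fork and A is not conditioned on; E is a collider and E is conditioned on, which opens it — no node blocks this path, so it is active.
Path 4: T ← A → E ← F → H → C
  A is a fork and A is not conditioned on; E is a collider and E is conditioned on, which opens it; F is a fork and F is not conditioned on; H is a chain and H is not conditioned on — no node blocks this path, so it is active.
Since the path T ← A → E ← H → C is active, T and C are not d-separated given {E, L, R, U}.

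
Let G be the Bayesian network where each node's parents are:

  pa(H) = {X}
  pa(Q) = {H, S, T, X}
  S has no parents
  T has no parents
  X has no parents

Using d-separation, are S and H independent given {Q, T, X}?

No

We examine all 2 paths between S and H:
Path 1: S → Q ← H
  Q is a collider and Q is conditioned on, which opens it — no node blocks this path, so it is active.
Path 2: S → Q ← X → H
  X is a fork here and X is conditioned on, so the path is blocked at X.
Because an active path exists, S and H are not d-separated.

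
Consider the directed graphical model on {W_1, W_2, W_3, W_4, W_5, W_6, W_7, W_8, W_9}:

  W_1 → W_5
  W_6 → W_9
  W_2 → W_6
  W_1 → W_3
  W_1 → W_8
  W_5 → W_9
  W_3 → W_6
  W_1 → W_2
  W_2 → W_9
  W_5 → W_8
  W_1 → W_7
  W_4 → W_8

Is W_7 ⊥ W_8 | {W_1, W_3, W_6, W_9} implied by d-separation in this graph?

Yes — W_7 and W_8 are d-separated given {W_1, W_3, W_6, W_9}.

There are 6 undirected paths between W_7 and W_8; checking each against the conditioning set {W_1, W_3, W_6, W_9}:
Path 1: W_7 ← W_1 → W_3 → W_6 → W_9 ← W_5 → W_8
  W_1 is a fork here and W_1 is conditioned on, so the path is blocked at W_1.
Path 2: W_7 ← W_1 → W_3 → W_6 ← W_2 → W_9 ← W_5 → W_8
  W_1 is a fork here and W_1 is conditioned on, so the path is blocked at W_1.
Path 3: W_7 ← W_1 → W_5 → W_8
  W_1 is a fork here and W_1 is conditioned on, so the path is blocked at W_1.
Path 4: W_7 ← W_1 → W_2 → W_9 ← W_5 → W_8
  W_1 is a fork here and W_1 is conditioned on, so the path is blocked at W_1.
Path 5: W_7 ← W_1 → W_2 → W_6 → W_9 ← W_5 → W_8
  W_1 is a fork here and W_1 is conditioned on, so the path is blocked at W_1.
Path 6: W_7 ← W_1 → W_8
  W_1 is a fork here and W_1 is conditioned on, so the path is blocked at W_1.
Since every path is blocked, d-separation holds.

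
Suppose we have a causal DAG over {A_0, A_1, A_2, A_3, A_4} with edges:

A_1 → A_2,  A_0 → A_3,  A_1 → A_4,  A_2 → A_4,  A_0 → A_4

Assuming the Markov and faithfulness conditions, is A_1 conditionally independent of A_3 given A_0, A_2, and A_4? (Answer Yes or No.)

Yes

There are 2 undirected paths between A_1 and A_3; checking each against the conditioning set {A_0, A_2, A_4}:
Path 1: A_1 → A_4 ← A_0 → A_3
  A_0 is a fork here and A_0 is conditioned on, so the path is blocked at A_0.
Path 2: A_1 → A_2 → A_4 ← A_0 → A_3
  A_2 is a chain here and A_2 is conditioned on, so the path is blocked at A_2.
Every path is blocked, so A_1 and A_3 are d-separated given {A_0, A_2, A_4}.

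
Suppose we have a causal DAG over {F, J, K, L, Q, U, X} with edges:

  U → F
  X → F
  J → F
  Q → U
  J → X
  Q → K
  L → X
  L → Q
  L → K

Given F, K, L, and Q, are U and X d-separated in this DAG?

There are 4 undirected paths between U and X; checking each against the conditioning set {F, K, L, Q}:
Path 1: U ← Q → K ← L → X
  Q is a fork here and Q is conditioned on, so the path is blocked at Q.
Path 2: U ← Q ← L → X
  Q is a chain here and Q is conditioned on, so the path is blocked at Q.
Path 3: U → F ← J → X
  F is a collider and F is conditioned on, which opens it; J is a fork and J is not conditioned on — no node blocks this path, so it is active.
Path 4: U → F ← X
  F is a collider and F is conditioned on, which opens it — no node blocks this path, so it is active.
Because an active path exists, U and X are not d-separated.

No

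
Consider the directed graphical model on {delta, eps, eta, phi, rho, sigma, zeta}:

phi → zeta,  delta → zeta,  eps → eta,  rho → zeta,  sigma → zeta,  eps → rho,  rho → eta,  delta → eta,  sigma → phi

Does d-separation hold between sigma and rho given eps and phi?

Yes

We examine all 6 paths between sigma and rho:
Path 1: sigma → zeta ← rho
  zeta is a collider here and neither zeta nor any of its descendants is conditioned on, so the collider stays closed — the path is blocked at zeta.
Path 2: sigma → zeta ← delta → eta ← rho
  zeta is a collider here and neither zeta nor any of its descendants is conditioned on, so the collider stays closed — the path is blocked at zeta.
Path 3: sigma → zeta ← delta → eta ← eps → rho
  zeta is a collider here and neither zeta nor any of its descendants is conditioned on, so the collider stays closed — the path is blocked at zeta.
Path 4: sigma → phi → zeta ← rho
  phi is a chain here and phi is conditioned on, so the path is blocked at phi.
Path 5: sigma → phi → zeta ← delta → eta ← rho
  phi is a chain here and phi is conditioned on, so the path is blocked at phi.
Path 6: sigma → phi → zeta ← delta → eta ← eps → rho
  phi is a chain here and phi is conditioned on, so the path is blocked at phi.
Since every path is blocked, d-separation holds.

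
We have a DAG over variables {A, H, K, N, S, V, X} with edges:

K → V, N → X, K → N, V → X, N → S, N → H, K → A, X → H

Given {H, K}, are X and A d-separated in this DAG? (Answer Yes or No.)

3 paths connect X and A; each must be blocked for d-separation to hold:
  1. X → H ← N ← K → A — H:collider[open]; N:chain[open]; K:fork[blocks] ⇒ blocked
  2. X ← N ← K → A — N:chain[open]; K:fork[blocks] ⇒ blocked
  3. X ← V ← K → A — V:chain[open]; K:fork[blocks] ⇒ blocked
Since every path is blocked, d-separation holds.

Yes — X and A are d-separated given {H, K}.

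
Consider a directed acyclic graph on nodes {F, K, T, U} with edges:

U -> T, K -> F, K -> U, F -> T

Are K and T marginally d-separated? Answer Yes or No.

There are 2 undirected paths between K and T; checking each against the conditioning set ∅:
Path 1: K → U → T
  U is a chain and U is not conditioned on — no node blocks this path, so it is active.
Path 2: K → F → T
  F is a chain and F is not conditioned on — no node blocks this path, so it is active.
At least one path is unblocked, so d-separation fails.

No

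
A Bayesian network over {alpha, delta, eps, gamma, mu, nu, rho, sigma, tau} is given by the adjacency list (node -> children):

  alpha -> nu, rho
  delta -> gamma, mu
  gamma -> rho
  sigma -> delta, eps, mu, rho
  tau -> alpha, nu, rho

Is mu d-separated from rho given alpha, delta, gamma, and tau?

No — mu and rho are not d-separated given {alpha, delta, gamma, tau}.

There are 4 undirected paths between mu and rho; checking each against the conditioning set {alpha, delta, gamma, tau}:
Path 1: mu ← sigma → rho
  sigma is a fork and sigma is not conditioned on — no node blocks this path, so it is active.
Path 2: mu ← sigma → delta → gamma → rho
  delta is a chain here and delta is conditioned on, so the path is blocked at delta.
Path 3: mu ← delta ← sigma → rho
  delta is a chain here and delta is conditioned on, so the path is blocked at delta.
Path 4: mu ← delta → gamma → rho
  delta is a fork here and delta is conditioned on, so the path is blocked at delta.
Because an active path exists, mu and rho are not d-separated.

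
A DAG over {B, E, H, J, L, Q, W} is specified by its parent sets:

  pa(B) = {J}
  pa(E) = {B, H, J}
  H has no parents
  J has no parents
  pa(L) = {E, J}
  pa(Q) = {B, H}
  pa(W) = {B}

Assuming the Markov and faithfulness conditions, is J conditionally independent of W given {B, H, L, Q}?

Enumerating the 5 paths from J to W and testing each for blocking by {B, H, L, Q}:
Path 1: J → L ← E ← H → Q ← B → W
  H is a fork here and H is conditioned on, so the path is blocked at H.
Path 2: J → L ← E ← B → W
  B is a fork here and B is conditioned on, so the path is blocked at B.
Path 3: J → B → W
  B is a chain here and B is conditioned on, so the path is blocked at B.
Path 4: J → E ← H → Q ← B → W
  H is a fork here and H is conditioned on, so the path is blocked at H.
Path 5: J → E ← B → W
  B is a fork here and B is conditioned on, so the path is blocked at B.
All paths are blocked; J ⊥ W | {B, H, L, Q} holds.

Yes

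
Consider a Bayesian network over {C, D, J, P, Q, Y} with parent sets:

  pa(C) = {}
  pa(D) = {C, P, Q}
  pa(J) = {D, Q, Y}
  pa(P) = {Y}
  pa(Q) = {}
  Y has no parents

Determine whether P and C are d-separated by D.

No

We examine all 3 paths between P and C:
Path 1: P ← Y → J ← Q → D ← C
  J is a collider here and neither J nor any of its descendants is conditioned on, so the collider stays closed — the path is blocked at J.
Path 2: P ← Y → J ← D ← C
  J is a collider here and neither J nor any of its descendants is conditioned on, so the collider stays closed — the path is blocked at J.
Path 3: P → D ← C
  D is a collider and D is conditioned on, which opens it — no node blocks this path, so it is active.
Because an active path exists, P and C are not d-separated.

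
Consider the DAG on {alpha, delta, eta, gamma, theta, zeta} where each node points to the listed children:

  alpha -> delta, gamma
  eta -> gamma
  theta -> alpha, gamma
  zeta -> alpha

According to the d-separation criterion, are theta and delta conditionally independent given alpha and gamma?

There are 2 undirected paths between theta and delta; checking each against the conditioning set {alpha, gamma}:
  1. theta → gamma ← alpha → delta — gamma:collider[open]; alpha:fork[blocks] ⇒ blocked
  2. theta → alpha → delta — alpha:chain[blocks] ⇒ blocked
Since every path is blocked, d-separation holds.

Yes — theta and delta are d-separated given {alpha, gamma}.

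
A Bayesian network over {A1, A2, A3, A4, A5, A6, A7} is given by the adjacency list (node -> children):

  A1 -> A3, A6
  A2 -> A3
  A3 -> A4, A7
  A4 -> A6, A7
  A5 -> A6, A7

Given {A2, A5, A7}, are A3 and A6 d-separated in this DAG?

We examine all 5 paths between A3 and A6:
Path 1: A3 → A4 → A7 ← A5 → A6
  A5 is a fork here and A5 is conditioned on, so the path is blocked at A5.
Path 2: A3 → A4 → A6
  A4 is a chain and A4 is not conditioned on — no node blocks this path, so it is active.
Path 3: A3 → A7 ← A5 → A6
  A5 is a fork here and A5 is conditioned on, so the path is blocked at A5.
Path 4: A3 → A7 ← A4 → A6
  A7 is a collider and A7 is conditioned on, which opens it; A4 is a fork and A4 is not conditioned on — no node blocks this path, so it is active.
Path 5: A3 ← A1 → A6
  A1 is a fork and A1 is not conditioned on — no node blocks this path, so it is active.
Since the path A3 → A4 → A6 is active, A3 and A6 are not d-separated given {A2, A5, A7}.

No — A3 and A6 are not d-separated given {A2, A5, A7}.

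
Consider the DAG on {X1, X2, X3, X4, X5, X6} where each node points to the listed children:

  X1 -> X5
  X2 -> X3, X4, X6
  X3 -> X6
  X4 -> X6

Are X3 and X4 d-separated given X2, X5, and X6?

We examine all 4 paths between X3 and X4:
Path 1: X3 → X6 ← X2 → X4
  X2 is a fork here and X2 is conditioned on, so the path is blocked at X2.
Path 2: X3 → X6 ← X4
  X6 is a collider and X6 is conditioned on, which opens it — no node blocks this path, so it is active.
Path 3: X3 ← X2 → X6 ← X4
  X2 is a fork here and X2 is conditioned on, so the path is blocked at X2.
Path 4: X3 ← X2 → X4
  X2 is a fork here and X2 is conditioned on, so the path is blocked at X2.
Because an active path exists, X3 and X4 are not d-separated.

No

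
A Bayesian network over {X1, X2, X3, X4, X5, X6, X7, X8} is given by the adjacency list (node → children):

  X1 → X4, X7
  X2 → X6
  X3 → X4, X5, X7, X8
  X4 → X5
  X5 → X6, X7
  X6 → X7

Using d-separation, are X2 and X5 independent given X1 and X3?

Yes

Enumerating the 6 paths from X2 to X5 and testing each for blocking by {X1, X3}:
  1. X2 → X6 → X7 ← X5 — X6:chain[open]; X7:collider[blocks] ⇒ blocked
  2. X2 → X6 → X7 ← X3 → X5 — X6:chain[open]; X7:collider[blocks]; X3:fork[blocks] ⇒ blocked
  3. X2 → X6 → X7 ← X3 → X4 → X5 — X6:chain[open]; X7:collider[blocks]; X3:fork[blocks]; X4:chain[open] ⇒ blocked
  4. X2 → X6 → X7 ← X1 → X4 → X5 — X6:chain[open]; X7:collider[blocks]; X1:fork[blocks]; X4:chain[open] ⇒ blocked
  5. X2 → X6 → X7 ← X1 → X4 ← X3 → X5 — X6:chain[open]; X7:collider[blocks]; X1:fork[blocks]; X4:collider[blocks]; X3:fork[blocks] ⇒ blocked
  6. X2 → X6 ← X5 — X6:collider[blocks] ⇒ blocked
Since every path is blocked, d-separation holds.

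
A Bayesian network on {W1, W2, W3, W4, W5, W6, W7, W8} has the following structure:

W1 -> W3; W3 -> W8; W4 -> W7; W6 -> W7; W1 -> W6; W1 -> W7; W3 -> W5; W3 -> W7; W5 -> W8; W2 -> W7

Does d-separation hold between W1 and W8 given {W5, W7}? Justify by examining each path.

No — W1 and W8 are not d-separated given {W5, W7}.

Enumerating the 6 paths from W1 to W8 and testing each for blocking by {W5, W7}:
  1. W1 → W7 ← W3 → W5 → W8 — W7:collider[open]; W3:fork[open]; W5:chain[blocks] ⇒ blocked
  2. W1 → W7 ← W3 → W8 — W7:collider[open]; W3:fork[open] ⇒ active
  3. W1 → W6 → W7 ← W3 → W5 → W8 — W6:chain[open]; W7:collider[open]; W3:fork[open]; W5:chain[blocks] ⇒ blocked
  4. W1 → W6 → W7 ← W3 → W8 — W6:chain[open]; W7:collider[open]; W3:fork[open] ⇒ active
  5. W1 → W3 → W5 → W8 — W3:chain[open]; W5:chain[blocks] ⇒ blocked
  6. W1 → W3 → W8 — W3:chain[open] ⇒ active
Since the path W1 → W7 ← W3 → W8 is active, W1 and W8 are not d-separated given {W5, W7}.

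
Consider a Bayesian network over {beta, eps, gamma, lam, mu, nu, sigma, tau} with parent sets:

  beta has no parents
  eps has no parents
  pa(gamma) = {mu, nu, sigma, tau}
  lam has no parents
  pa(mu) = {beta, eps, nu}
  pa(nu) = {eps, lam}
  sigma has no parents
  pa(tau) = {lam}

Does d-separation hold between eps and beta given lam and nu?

There are 4 undirected paths between eps and beta; checking each against the conditioning set {lam, nu}:
  1. eps → mu ← beta — mu:collider[blocks] ⇒ blocked
  2. eps → nu → mu ← beta — nu:chain[blocks]; mu:collider[blocks] ⇒ blocked
  3. eps → nu ← lam → tau → gamma ← mu ← beta — nu:collider[open]; lam:fork[blocks]; tau:chain[open]; gamma:collider[blocks]; mu:chain[open] ⇒ blocked
  4. eps → nu → gamma ← mu ← beta — nu:chain[blocks]; gamma:collider[blocks]; mu:chain[open] ⇒ blocked
Since every path is blocked, d-separation holds.

Yes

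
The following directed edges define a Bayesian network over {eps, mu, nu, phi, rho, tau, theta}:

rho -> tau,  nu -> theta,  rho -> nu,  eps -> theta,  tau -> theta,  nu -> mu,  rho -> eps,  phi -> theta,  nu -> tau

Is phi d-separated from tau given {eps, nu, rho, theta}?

Enumerating the 5 paths from phi to tau and testing each for blocking by {eps, nu, rho, theta}:
Path 1: phi → theta ← tau
  theta is a collider and theta is conditioned on, which opens it — no node blocks this path, so it is active.
Path 2: phi → theta ← eps ← rho → tau
  eps is a chain here and eps is conditioned on, so the path is blocked at eps.
Path 3: phi → theta ← eps ← rho → nu → tau
  eps is a chain here and eps is conditioned on, so the path is blocked at eps.
Path 4: phi → theta ← nu → tau
  nu is a fork here and nu is conditioned on, so the path is blocked at nu.
Path 5: phi → theta ← nu ← rho → tau
  nu is a chain here and nu is conditioned on, so the path is blocked at nu.
Since the path phi → theta ← tau is active, phi and tau are not d-separated given {eps, nu, rho, theta}.

No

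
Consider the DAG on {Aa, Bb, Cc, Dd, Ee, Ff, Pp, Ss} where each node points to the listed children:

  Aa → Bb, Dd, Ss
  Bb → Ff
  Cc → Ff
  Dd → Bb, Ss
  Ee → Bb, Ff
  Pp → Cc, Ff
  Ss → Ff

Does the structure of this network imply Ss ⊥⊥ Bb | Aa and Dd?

Yes — Ss and Bb are d-separated given {Aa, Dd}.

6 paths connect Ss and Bb; each must be blocked for d-separation to hold:
Path 1: Ss ← Aa → Bb
  Aa is a fork here and Aa is conditioned on, so the path is blocked at Aa.
Path 2: Ss ← Aa → Dd → Bb
  Aa is a fork here and Aa is conditioned on, so the path is blocked at Aa.
Path 3: Ss → Ff ← Ee → Bb
  Ff is a collider here and neither Ff nor any of its descendants is conditioned on, so the collider stays closed — the path is blocked at Ff.
Path 4: Ss → Ff ← Bb
  Ff is a collider here and neither Ff nor any of its descendants is conditioned on, so the collider stays closed — the path is blocked at Ff.
Path 5: Ss ← Dd ← Aa → Bb
  Dd is a chain here and Dd is conditioned on, so the path is blocked at Dd.
Path 6: Ss ← Dd → Bb
  Dd is a fork here and Dd is conditioned on, so the path is blocked at Dd.
Since every path is blocked, d-separation holds.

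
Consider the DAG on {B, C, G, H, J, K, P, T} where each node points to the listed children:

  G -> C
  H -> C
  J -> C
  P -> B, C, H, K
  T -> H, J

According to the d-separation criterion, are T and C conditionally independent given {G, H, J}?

Enumerating the 3 paths from T to C and testing each for blocking by {G, H, J}:
Path 1: T → H → C
  H is a chain here and H is conditioned on, so the path is blocked at H.
Path 2: T → H ← P → C
  H is a collider and H is conditioned on, which opens it; P is a fork and P is not conditioned on — no node blocks this path, so it is active.
Path 3: T → J → C
  J is a chain here and J is conditioned on, so the path is blocked at J.
Since the path T → H ← P → C is active, T and C are not d-separated given {G, H, J}.

No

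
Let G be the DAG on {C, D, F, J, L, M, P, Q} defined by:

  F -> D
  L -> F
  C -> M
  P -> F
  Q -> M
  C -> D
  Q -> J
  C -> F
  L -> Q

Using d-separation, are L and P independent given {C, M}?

Yes — L and P are d-separated given {C, M}.

We examine all 3 paths between L and P:
  1. L → Q → M ← C → F ← P — Q:chain[open]; M:collider[open]; C:fork[blocks]; F:collider[blocks] ⇒ blocked
  2. L → Q → M ← C → D ← F ← P — Q:chain[open]; M:collider[open]; C:fork[blocks]; D:collider[blocks]; F:chain[open] ⇒ blocked
  3. L → F ← P — F:collider[blocks] ⇒ blocked
Since every path is blocked, d-separation holds.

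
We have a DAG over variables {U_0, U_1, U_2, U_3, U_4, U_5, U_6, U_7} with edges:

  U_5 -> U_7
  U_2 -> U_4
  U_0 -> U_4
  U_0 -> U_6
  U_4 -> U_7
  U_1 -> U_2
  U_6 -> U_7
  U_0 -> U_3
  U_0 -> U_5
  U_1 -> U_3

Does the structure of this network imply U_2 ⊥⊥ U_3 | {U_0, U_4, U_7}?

No — U_2 and U_3 are not d-separated given {U_0, U_4, U_7}.

Enumerating the 4 paths from U_2 to U_3 and testing each for blocking by {U_0, U_4, U_7}:
Path 1: U_2 → U_4 → U_7 ← U_5 ← U_0 → U_3
  U_4 is a chain here and U_4 is conditioned on, so the path is blocked at U_4.
Path 2: U_2 → U_4 → U_7 ← U_6 ← U_0 → U_3
  U_4 is a chain here and U_4 is conditioned on, so the path is blocked at U_4.
Path 3: U_2 → U_4 ← U_0 → U_3
  U_0 is a fork here and U_0 is conditioned on, so the path is blocked at U_0.
Path 4: U_2 ← U_1 → U_3
  U_1 is a fork and U_1 is not conditioned on — no node blocks this path, so it is active.
At least one path is unblocked, so d-separation fails.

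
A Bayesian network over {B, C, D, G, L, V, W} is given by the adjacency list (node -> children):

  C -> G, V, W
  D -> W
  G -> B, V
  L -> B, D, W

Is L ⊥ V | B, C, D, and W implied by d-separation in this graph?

No

Enumerating the 6 paths from L to V and testing each for blocking by {B, C, D, W}:
  1. L → W ← C → G → V — W:collider[open]; C:fork[blocks]; G:chain[open] ⇒ blocked
  2. L → W ← C → V — W:collider[open]; C:fork[blocks] ⇒ blocked
  3. L → B ← G ← C → V — B:collider[open]; G:chain[open]; C:fork[blocks] ⇒ blocked
  4. L → B ← G → V — B:collider[open]; G:fork[open] ⇒ active
  5. L → D → W ← C → G → V — D:chain[blocks]; W:collider[open]; C:fork[blocks]; G:chain[open] ⇒ blocked
  6. L → D → W ← C → V — D:chain[blocks]; W:collider[open]; C:fork[blocks] ⇒ blocked
Because an active path exists, L and V are not d-separated.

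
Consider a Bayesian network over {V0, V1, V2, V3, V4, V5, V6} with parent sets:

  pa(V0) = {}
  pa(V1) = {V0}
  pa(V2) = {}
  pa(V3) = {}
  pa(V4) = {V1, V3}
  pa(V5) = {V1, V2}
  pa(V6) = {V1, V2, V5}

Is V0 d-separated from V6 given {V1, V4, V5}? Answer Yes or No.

Yes

We examine all 3 paths between V0 and V6:
Path 1: V0 → V1 → V6
  V1 is a chain here and V1 is conditioned on, so the path is blocked at V1.
Path 2: V0 → V1 → V5 ← V2 → V6
  V1 is a chain here and V1 is conditioned on, so the path is blocked at V1.
Path 3: V0 → V1 → V5 → V6
  V1 is a chain here and V1 is conditioned on, so the path is blocked at V1.
Since every path is blocked, d-separation holds.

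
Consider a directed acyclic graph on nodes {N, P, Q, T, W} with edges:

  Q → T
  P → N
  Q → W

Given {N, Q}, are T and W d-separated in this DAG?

There is one path between T and W:
Path 1: T ← Q → W
  Q is a fork here and Q is conditioned on, so the path is blocked at Q.
Every path is blocked, so T and W are d-separated given {N, Q}.

Yes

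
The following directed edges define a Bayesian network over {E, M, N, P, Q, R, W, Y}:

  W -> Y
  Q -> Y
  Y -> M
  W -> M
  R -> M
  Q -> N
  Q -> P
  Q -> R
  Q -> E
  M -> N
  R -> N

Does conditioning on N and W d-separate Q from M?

No

There are 6 undirected paths between Q and M; checking each against the conditioning set {N, W}:
Path 1: Q → R → N ← M
  R is a chain and R is not conditioned on; N is a collider and N is conditioned on, which opens it — no node blocks this path, so it is active.
Path 2: Q → R → M
  R is a chain and R is not conditioned on — no node blocks this path, so it is active.
Path 3: Q → N ← R → M
  N is a collider and N is conditioned on, which opens it; R is a fork and R is not conditioned on — no node blocks this path, so it is active.
Path 4: Q → N ← M
  N is a collider and N is conditioned on, which opens it — no node blocks this path, so it is active.
Path 5: Q → Y → M
  Y is a chain and Y is not conditioned on — no node blocks this path, so it is active.
Path 6: Q → Y ← W → M
  W is a fork here and W is conditioned on, so the path is blocked at W.
Because an active path exists, Q and M are not d-separated.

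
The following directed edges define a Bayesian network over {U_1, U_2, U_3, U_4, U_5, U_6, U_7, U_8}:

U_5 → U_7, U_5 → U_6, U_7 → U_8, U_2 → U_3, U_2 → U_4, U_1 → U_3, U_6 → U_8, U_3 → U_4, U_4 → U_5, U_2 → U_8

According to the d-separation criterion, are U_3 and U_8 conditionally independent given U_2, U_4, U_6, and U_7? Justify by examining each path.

We examine all 6 paths between U_3 and U_8:
Path 1: U_3 → U_4 ← U_2 → U_8
  U_2 is a fork here and U_2 is conditioned on, so the path is blocked at U_2.
Path 2: U_3 → U_4 → U_5 → U_7 → U_8
  U_4 is a chain here and U_4 is conditioned on, so the path is blocked at U_4.
Path 3: U_3 → U_4 → U_5 → U_6 → U_8
  U_4 is a chain here and U_4 is conditioned on, so the path is blocked at U_4.
Path 4: U_3 ← U_2 → U_4 → U_5 → U_7 → U_8
  U_2 is a fork here and U_2 is conditioned on, so the path is blocked at U_2.
Path 5: U_3 ← U_2 → U_4 → U_5 → U_6 → U_8
  U_2 is a fork here and U_2 is conditioned on, so the path is blocked at U_2.
Path 6: U_3 ← U_2 → U_8
  U_2 is a fork here and U_2 is conditioned on, so the path is blocked at U_2.
Every path is blocked, so U_3 and U_8 are d-separated given {U_2, U_4, U_6, U_7}.

Yes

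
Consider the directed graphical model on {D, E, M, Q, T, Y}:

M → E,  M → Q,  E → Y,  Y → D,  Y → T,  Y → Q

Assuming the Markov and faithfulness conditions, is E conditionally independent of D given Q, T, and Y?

Yes

There are 2 undirected paths between E and D; checking each against the conditioning set {Q, T, Y}:
Path 1: E → Y → D
  Y is a chain here and Y is conditioned on, so the path is blocked at Y.
Path 2: E ← M → Q ← Y → D
  Y is a fork here and Y is conditioned on, so the path is blocked at Y.
Since every path is blocked, d-separation holds.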